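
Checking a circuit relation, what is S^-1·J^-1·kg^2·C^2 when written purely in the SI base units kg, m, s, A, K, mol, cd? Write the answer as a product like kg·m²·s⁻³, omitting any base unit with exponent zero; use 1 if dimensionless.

kg²·s

S = kg⁻¹·m⁻²·s³·A².
So S⁻¹ = kg·m²·s⁻³·A⁻².
J = kg·m²·s⁻².
So J⁻¹ = kg⁻¹·m⁻²·s².
C = s·A.
So C² = s²·A².
Combining: S⁻¹·J⁻¹·kg²·C² = (kg·m²·s⁻³·A⁻²) · (kg⁻¹·m⁻²·s²) · kg² · (s²·A²) = kg²·s.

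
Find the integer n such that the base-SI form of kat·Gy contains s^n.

kat = mol/s = s⁻¹·mol (catalytic activity).
Gy = J/kg (absorbed dose = energy per mass),
    = m²·s⁻².
Combining: kat·Gy = (s⁻¹·mol) · (m²·s⁻²) = m²·s⁻³·mol.
The exponent of s is -3.

-3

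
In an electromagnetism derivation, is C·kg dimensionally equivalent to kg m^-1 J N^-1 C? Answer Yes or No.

Left side:
  C = A·s = s·A (charge = current × time).
  Combining: C·kg = (s·A) · kg = kg·s·A.
Right side:
  J = kg·m²·s⁻².
  N = kg·m·s⁻².
  So N⁻¹ = kg⁻¹·m⁻¹·s².
  C = s·A.
  Combining: kg·m⁻¹·J·N⁻¹·C = kg · m⁻¹ · (kg·m²·s⁻²) · (kg⁻¹·m⁻¹·s²) · (s·A) = kg·s·A.
Both reduce to kg·s·A.

Yes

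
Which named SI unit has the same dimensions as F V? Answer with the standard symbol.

C

F = kg⁻¹·m⁻²·s⁴·A².
V = kg·m²·s⁻³·A⁻¹.
Combining: F·V = (kg⁻¹·m⁻²·s⁴·A²) · (kg·m²·s⁻³·A⁻¹) = s·A.
s·A is the base-SI form of the coulomb.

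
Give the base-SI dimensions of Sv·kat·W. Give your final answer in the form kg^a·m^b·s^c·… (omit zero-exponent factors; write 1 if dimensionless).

kg·m⁴·s⁻⁶·mol

Sv = J/kg (equivalent dose = energy per mass),
    = m²·s⁻².
kat = mol/s = s⁻¹·mol (catalytic activity).
W = J/s (power = energy per time),
    = kg·m²·s⁻³.
Combining: Sv·kat·W = (m²·s⁻²) · (s⁻¹·mol) · (kg·m²·s⁻³) = kg·m⁴·s⁻⁶·mol.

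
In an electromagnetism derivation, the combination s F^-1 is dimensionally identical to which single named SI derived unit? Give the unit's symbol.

Ω

F = C/V (capacitance = charge per voltage),
    = A·s/(kg·m²·s⁻³·A⁻¹) (substituting C and V),
    = kg⁻¹·m⁻²·s⁴·A².
So F⁻¹ = kg·m²·s⁻⁴·A⁻².
Combining: s·F⁻¹ = s · (kg·m²·s⁻⁴·A⁻²) = kg·m²·s⁻³·A⁻².
kg·m²·s⁻³·A⁻² is the base-SI form of the ohm.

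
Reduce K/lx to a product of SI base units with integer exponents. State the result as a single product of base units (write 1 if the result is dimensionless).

lx = m⁻²·cd.
So lx⁻¹ = m²·cd⁻¹.
Combining: K·lx⁻¹ = K · (m²·cd⁻¹) = m²·K·cd⁻¹.

m²·K·cd⁻¹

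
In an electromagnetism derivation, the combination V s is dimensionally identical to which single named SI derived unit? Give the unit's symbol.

V = kg·m²·s⁻³·A⁻¹.
Combining: V·s = (kg·m²·s⁻³·A⁻¹) · s = kg·m²·s⁻²·A⁻¹.
kg·m²·s⁻²·A⁻¹ is the base-SI form of the weber.

Wb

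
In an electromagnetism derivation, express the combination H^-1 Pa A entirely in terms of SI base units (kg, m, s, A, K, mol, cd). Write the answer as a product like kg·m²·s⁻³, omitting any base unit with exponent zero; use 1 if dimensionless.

H = kg·m²·s⁻²·A⁻².
So H⁻¹ = kg⁻¹·m⁻²·s²·A².
Pa = kg·m⁻¹·s⁻².
Combining: H⁻¹·Pa·A = (kg⁻¹·m⁻²·s²·A²) · (kg·m⁻¹·s⁻²) · A = m⁻³·A³.

m⁻³·A³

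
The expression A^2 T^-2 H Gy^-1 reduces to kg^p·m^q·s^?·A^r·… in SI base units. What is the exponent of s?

4

T = kg·s⁻²·A⁻¹.
So T⁻² = kg⁻²·s⁴·A².
H = kg·m²·s⁻²·A⁻².
Gy = m²·s⁻².
So Gy⁻¹ = m⁻²·s².
Combining: A²·T⁻²·H·Gy⁻¹ = A² · (kg⁻²·s⁴·A²) · (kg·m²·s⁻²·A⁻²) · (m⁻²·s²) = kg⁻¹·s⁴·A².
The exponent of s is 4.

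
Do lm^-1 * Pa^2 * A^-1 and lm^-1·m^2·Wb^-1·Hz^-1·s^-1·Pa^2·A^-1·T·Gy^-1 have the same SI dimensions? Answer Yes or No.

No

Left side:
  lm = cd·sr = cd (luminous flux; sr is dimensionless).
  So lm⁻¹ = cd⁻¹.
  Pa = N/m² (pressure = force per area),
      = kg·m⁻¹·s⁻².
  So Pa² = kg²·m⁻²·s⁻⁴.
  Combining: lm⁻¹·Pa²·A⁻¹ = cd⁻¹ · (kg²·m⁻²·s⁻⁴) · A⁻¹ = kg²·m⁻²·s⁻⁴·A⁻¹·cd⁻¹.
Right side:
  lm = cd·sr = cd (luminous flux; sr is dimensionless).
  So lm⁻¹ = cd⁻¹.
  Wb = V·s (flux: a volt is a weber per second),
      = kg·m²·s⁻²·A⁻¹.
  So Wb⁻¹ = kg⁻¹·m⁻²·s²·A.
  Hz = 1/s = s⁻¹ (frequency is cycles per second).
  So Hz⁻¹ = s.
  Pa = N/m² (pressure = force per area),
      = kg·m⁻¹·s⁻².
  So Pa² = kg²·m⁻²·s⁻⁴.
  T = Wb/m² (flux density = flux per area),
      = kg·s⁻²·A⁻¹.
  Gy = J/kg (absorbed dose = energy per mass),
      = m²·s⁻².
  So Gy⁻¹ = m⁻²·s².
  Combining: lm⁻¹·m²·Wb⁻¹·Hz⁻¹·s⁻¹·Pa²·A⁻¹·T·Gy⁻¹ = cd⁻¹ · m² · (kg⁻¹·m⁻²·s²·A) · s · s⁻¹ · (kg²·m⁻²·s⁻⁴) · A⁻¹ · (kg·s⁻²·A⁻¹) · (m⁻²·s²) = kg²·m⁻⁴·s⁻²·A⁻¹·cd⁻¹.
Left is kg²·m⁻²·s⁻⁴·A⁻¹·cd⁻¹; right is kg²·m⁻⁴·s⁻²·A⁻¹·cd⁻¹ — different.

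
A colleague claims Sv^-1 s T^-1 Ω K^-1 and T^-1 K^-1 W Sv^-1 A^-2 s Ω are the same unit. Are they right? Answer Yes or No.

No

Left side:
  Sv = m²·s⁻².
  So Sv⁻¹ = m⁻²·s².
  T = kg·s⁻²·A⁻¹.
  So T⁻¹ = kg⁻¹·s²·A.
  Ω = kg·m²·s⁻³·A⁻².
  Combining: Sv⁻¹·s·T⁻¹·Ω·K⁻¹ = (m⁻²·s²) · s · (kg⁻¹·s²·A) · (kg·m²·s⁻³·A⁻²) · K⁻¹ = s²·A⁻¹·K⁻¹.
Right side:
  T = Wb/m² (flux density = flux per area),
      = kg·s⁻²·A⁻¹.
  So T⁻¹ = kg⁻¹·s²·A.
  W = J/s (power = energy per time),
      = kg·m²·s⁻³.
  Sv = J/kg (equivalent dose = energy per mass),
      = m²·s⁻².
  So Sv⁻¹ = m⁻²·s².
  Ω = V/A (resistance = voltage per current),
      = kg·m²·s⁻³·A⁻².
  Combining: T⁻¹·K⁻¹·W·Sv⁻¹·A⁻²·s·Ω = (kg⁻¹·s²·A) · K⁻¹ · (kg·m²·s⁻³) · (m⁻²·s²) · A⁻² · s · (kg·m²·s⁻³·A⁻²) = kg·m²·s⁻¹·A⁻³·K⁻¹.
Left is s²·A⁻¹·K⁻¹; right is kg·m²·s⁻¹·A⁻³·K⁻¹ — different.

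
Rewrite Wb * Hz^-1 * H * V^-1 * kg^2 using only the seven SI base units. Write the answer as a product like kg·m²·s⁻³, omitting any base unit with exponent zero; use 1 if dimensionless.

Wb = kg·m²·s⁻²·A⁻¹.
Hz = s⁻¹.
So Hz⁻¹ = s.
H = kg·m²·s⁻²·A⁻².
V = kg·m²·s⁻³·A⁻¹.
So V⁻¹ = kg⁻¹·m⁻²·s³·A.
Combining: Wb·Hz⁻¹·H·V⁻¹·kg² = (kg·m²·s⁻²·A⁻¹) · s · (kg·m²·s⁻²·A⁻²) · (kg⁻¹·m⁻²·s³·A) · kg² = kg³·m²·A⁻².

kg³·m²·A⁻²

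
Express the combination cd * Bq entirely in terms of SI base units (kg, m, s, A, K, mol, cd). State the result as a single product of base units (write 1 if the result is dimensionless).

s⁻¹·cd

Bq = s⁻¹.
Combining: cd·Bq = cd · s⁻¹ = s⁻¹·cd.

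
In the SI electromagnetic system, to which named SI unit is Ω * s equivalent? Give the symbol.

Ω = V/A (resistance = voltage per current),
    = kg·m²·s⁻³·A⁻².
Combining: Ω·s = (kg·m²·s⁻³·A⁻²) · s = kg·m²·s⁻²·A⁻².
kg·m²·s⁻²·A⁻² is the base-SI form of the henry.

H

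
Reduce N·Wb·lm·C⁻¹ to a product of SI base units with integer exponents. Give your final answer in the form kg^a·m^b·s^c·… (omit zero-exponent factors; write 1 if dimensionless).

kg²·m³·s⁻⁵·A⁻²·cd

N = kg·m/s² = kg·m·s⁻² (force = mass × acceleration).
Wb = V·s (flux: a volt is a weber per second),
    = kg·m²·s⁻²·A⁻¹.
lm = cd·sr = cd (luminous flux; sr is dimensionless).
C = A·s = s·A (charge = current × time).
So C⁻¹ = s⁻¹·A⁻¹.
Combining: N·Wb·lm·C⁻¹ = (kg·m·s⁻²) · (kg·m²·s⁻²·A⁻¹) · cd · (s⁻¹·A⁻¹) = kg²·m³·s⁻⁵·A⁻²·cd.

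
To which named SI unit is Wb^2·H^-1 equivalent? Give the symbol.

Wb = V·s (flux: a volt is a weber per second),
    = kg·m²·s⁻²·A⁻¹.
So Wb² = kg²·m⁴·s⁻⁴·A⁻².
H = Wb/A (inductance = flux per current),
    = kg·m²·s⁻²·A⁻².
So H⁻¹ = kg⁻¹·m⁻²·s²·A².
Combining: Wb²·H⁻¹ = (kg²·m⁴·s⁻⁴·A⁻²) · (kg⁻¹·m⁻²·s²·A²) = kg·m²·s⁻².
kg·m²·s⁻² is the base-SI form of the joule.

J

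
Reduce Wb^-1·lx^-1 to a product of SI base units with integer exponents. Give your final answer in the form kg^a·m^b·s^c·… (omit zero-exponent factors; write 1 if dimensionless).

kg⁻¹·s²·A·cd⁻¹

Wb = V·s (flux: a volt is a weber per second),
    = kg·m²·s⁻²·A⁻¹.
So Wb⁻¹ = kg⁻¹·m⁻²·s²·A.
lx = lm/m² (illuminance = luminous flux per area),
    = m⁻²·cd.
So lx⁻¹ = m²·cd⁻¹.
Combining: Wb⁻¹·lx⁻¹ = (kg⁻¹·m⁻²·s²·A) · (m²·cd⁻¹) = kg⁻¹·s²·A·cd⁻¹.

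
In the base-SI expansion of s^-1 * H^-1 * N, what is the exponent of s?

-1

H = Wb/A (inductance = flux per current),
    = kg·m²·s⁻²·A⁻².
So H⁻¹ = kg⁻¹·m⁻²·s²·A².
N = kg·m/s² = kg·m·s⁻² (force = mass × acceleration).
Combining: s⁻¹·H⁻¹·N = s⁻¹ · (kg⁻¹·m⁻²·s²·A²) · (kg·m·s⁻²) = m⁻¹·s⁻¹·A².
The exponent of s is -1.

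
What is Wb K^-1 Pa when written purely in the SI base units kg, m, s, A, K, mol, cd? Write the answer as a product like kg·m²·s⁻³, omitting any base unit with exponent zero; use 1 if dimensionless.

kg²·m·s⁻⁴·A⁻¹·K⁻¹

Wb = kg·m²·s⁻²·A⁻¹.
Pa = kg·m⁻¹·s⁻².
Combining: Wb·K⁻¹·Pa = (kg·m²·s⁻²·A⁻¹) · K⁻¹ · (kg·m⁻¹·s⁻²) = kg²·m·s⁻⁴·A⁻¹·K⁻¹.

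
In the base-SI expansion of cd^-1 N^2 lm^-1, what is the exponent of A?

0

N = kg·m/s² = kg·m·s⁻² (force = mass × acceleration).
So N² = kg²·m²·s⁻⁴.
lm = cd·sr = cd (luminous flux; sr is dimensionless).
So lm⁻¹ = cd⁻¹.
Combining: cd⁻¹·N²·lm⁻¹ = cd⁻¹ · (kg²·m²·s⁻⁴) · cd⁻¹ = kg²·m²·s⁻⁴·cd⁻².
The exponent of A is 0.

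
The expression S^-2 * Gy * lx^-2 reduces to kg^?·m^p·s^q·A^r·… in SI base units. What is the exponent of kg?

2

S = 1/Ω (conductance is reciprocal resistance),
    = kg⁻¹·m⁻²·s³·A².
So S⁻² = kg²·m⁴·s⁻⁶·A⁻⁴.
Gy = J/kg (absorbed dose = energy per mass),
    = m²·s⁻².
lx = lm/m² (illuminance = luminous flux per area),
    = m⁻²·cd.
So lx⁻² = m⁴·cd⁻².
Combining: S⁻²·Gy·lx⁻² = (kg²·m⁴·s⁻⁶·A⁻⁴) · (m²·s⁻²) · (m⁴·cd⁻²) = kg²·m¹⁰·s⁻⁸·A⁻⁴·cd⁻².
The exponent of kg is 2.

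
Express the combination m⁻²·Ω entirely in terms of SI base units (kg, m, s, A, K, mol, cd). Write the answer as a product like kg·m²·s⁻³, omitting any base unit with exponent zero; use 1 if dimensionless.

kg·s⁻³·A⁻²

Ω = kg·m²·s⁻³·A⁻².
Combining: m⁻²·Ω = m⁻² · (kg·m²·s⁻³·A⁻²) = kg·s⁻³·A⁻².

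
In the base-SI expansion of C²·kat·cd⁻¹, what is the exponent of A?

2

C = s·A.
So C² = s²·A².
kat = s⁻¹·mol.
Combining: C²·kat·cd⁻¹ = (s²·A²) · (s⁻¹·mol) · cd⁻¹ = s·A²·mol·cd⁻¹.
The exponent of A is 2.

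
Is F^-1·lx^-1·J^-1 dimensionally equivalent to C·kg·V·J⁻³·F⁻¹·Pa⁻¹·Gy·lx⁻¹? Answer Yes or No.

Left side:
  F = C/V (capacitance = charge per voltage),
      = A·s/(kg·m²·s⁻³·A⁻¹) (substituting C and V),
      = kg⁻¹·m⁻²·s⁴·A².
  So F⁻¹ = kg·m²·s⁻⁴·A⁻².
  lx = lm/m² (illuminance = luminous flux per area),
      = m⁻²·cd.
  So lx⁻¹ = m²·cd⁻¹.
  J = N·m (work = force × distance),
      = kg·m²·s⁻².
  So J⁻¹ = kg⁻¹·m⁻²·s².
  Combining: F⁻¹·lx⁻¹·J⁻¹ = (kg·m²·s⁻⁴·A⁻²) · (m²·cd⁻¹) · (kg⁻¹·m⁻²·s²) = m²·s⁻²·A⁻²·cd⁻¹.
Right side:
  C = A·s = s·A (charge = current × time).
  V = W/A (potential = power per current),
      = kg·m²·s⁻³·A⁻¹.
  J = N·m (work = force × distance),
      = kg·m²·s⁻².
  So J⁻³ = kg⁻³·m⁻⁶·s⁶.
  F = C/V (capacitance = charge per voltage),
      = A·s/(kg·m²·s⁻³·A⁻¹) (substituting C and V),
      = kg⁻¹·m⁻²·s⁴·A².
  So F⁻¹ = kg·m²·s⁻⁴·A⁻².
  Pa = N/m² (pressure = force per area),
      = kg·m⁻¹·s⁻².
  So Pa⁻¹ = kg⁻¹·m·s².
  Gy = J/kg (absorbed dose = energy per mass),
      = m²·s⁻².
  lx = lm/m² (illuminance = luminous flux per area),
      = m⁻²·cd.
  So lx⁻¹ = m²·cd⁻¹.
  Combining: C·kg·V·J⁻³·F⁻¹·Pa⁻¹·Gy·lx⁻¹ = (s·A) · kg · (kg·m²·s⁻³·A⁻¹) · (kg⁻³·m⁻⁶·s⁶) · (kg·m²·s⁻⁴·A⁻²) · (kg⁻¹·m·s²) · (m²·s⁻²) · (m²·cd⁻¹) = kg⁻¹·m³·A⁻²·cd⁻¹.
Left is m²·s⁻²·A⁻²·cd⁻¹; right is kg⁻¹·m³·A⁻²·cd⁻¹ — different.

No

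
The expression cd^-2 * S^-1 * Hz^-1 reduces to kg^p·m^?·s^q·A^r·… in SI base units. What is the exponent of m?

2

S = 1/Ω (conductance is reciprocal resistance),
    = kg⁻¹·m⁻²·s³·A².
So S⁻¹ = kg·m²·s⁻³·A⁻².
Hz = 1/s = s⁻¹ (frequency is cycles per second).
So Hz⁻¹ = s.
Combining: cd⁻²·S⁻¹·Hz⁻¹ = cd⁻² · (kg·m²·s⁻³·A⁻²) · s = kg·m²·s⁻²·A⁻²·cd⁻².
The exponent of m is 2.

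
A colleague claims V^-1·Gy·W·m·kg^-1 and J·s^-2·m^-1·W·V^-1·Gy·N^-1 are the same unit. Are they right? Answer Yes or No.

No

Left side:
  V = W/A (potential = power per current),
      = kg·m²·s⁻³·A⁻¹.
  So V⁻¹ = kg⁻¹·m⁻²·s³·A.
  Gy = J/kg (absorbed dose = energy per mass),
      = m²·s⁻².
  W = J/s (power = energy per time),
      = kg·m²·s⁻³.
  Combining: V⁻¹·Gy·W·m·kg⁻¹ = (kg⁻¹·m⁻²·s³·A) · (m²·s⁻²) · (kg·m²·s⁻³) · m · kg⁻¹ = kg⁻¹·m³·s⁻²·A.
Right side:
  J = N·m (work = force × distance),
      = kg·m²·s⁻².
  W = J/s (power = energy per time),
      = kg·m²·s⁻³.
  V = W/A (potential = power per current),
      = kg·m²·s⁻³·A⁻¹.
  So V⁻¹ = kg⁻¹·m⁻²·s³·A.
  Gy = J/kg (absorbed dose = energy per mass),
      = m²·s⁻².
  N = kg·m/s² = kg·m·s⁻² (force = mass × acceleration).
  So N⁻¹ = kg⁻¹·m⁻¹·s².
  Combining: J·s⁻²·m⁻¹·W·V⁻¹·Gy·N⁻¹ = (kg·m²·s⁻²) · s⁻² · m⁻¹ · (kg·m²·s⁻³) · (kg⁻¹·m⁻²·s³·A) · (m²·s⁻²) · (kg⁻¹·m⁻¹·s²) = m²·s⁻⁴·A.
Left is kg⁻¹·m³·s⁻²·A; right is m²·s⁻⁴·A — different.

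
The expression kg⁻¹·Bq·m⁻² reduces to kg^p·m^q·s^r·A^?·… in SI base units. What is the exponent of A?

0

Bq = s⁻¹.
Combining: kg⁻¹·Bq·m⁻² = kg⁻¹ · s⁻¹ · m⁻² = kg⁻¹·m⁻²·s⁻¹.
The exponent of A is 0.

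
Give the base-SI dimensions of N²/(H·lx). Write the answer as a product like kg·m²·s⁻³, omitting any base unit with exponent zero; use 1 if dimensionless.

kg·m²·s⁻²·A²·cd⁻¹

H = kg·m²·s⁻²·A⁻².
So H⁻¹ = kg⁻¹·m⁻²·s²·A².
N = kg·m·s⁻².
So N² = kg²·m²·s⁻⁴.
lx = m⁻²·cd.
So lx⁻¹ = m²·cd⁻¹.
Combining: H⁻¹·N²·lx⁻¹ = (kg⁻¹·m⁻²·s²·A²) · (kg²·m²·s⁻⁴) · (m²·cd⁻¹) = kg·m²·s⁻²·A²·cd⁻¹.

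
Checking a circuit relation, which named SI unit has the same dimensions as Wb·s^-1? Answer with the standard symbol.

V

Wb = V·s (flux: a volt is a weber per second),
    = kg·m²·s⁻²·A⁻¹.
Combining: Wb·s⁻¹ = (kg·m²·s⁻²·A⁻¹) · s⁻¹ = kg·m²·s⁻³·A⁻¹.
kg·m²·s⁻³·A⁻¹ is the base-SI form of the volt.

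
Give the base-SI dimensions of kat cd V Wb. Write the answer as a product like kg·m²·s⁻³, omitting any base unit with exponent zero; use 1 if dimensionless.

kg²·m⁴·s⁻⁶·A⁻²·mol·cd

kat = mol/s = s⁻¹·mol (catalytic activity).
V = W/A (potential = power per current),
    = kg·m²·s⁻³·A⁻¹.
Wb = V·s (flux: a volt is a weber per second),
    = kg·m²·s⁻²·A⁻¹.
Combining: kat·cd·V·Wb = (s⁻¹·mol) · cd · (kg·m²·s⁻³·A⁻¹) · (kg·m²·s⁻²·A⁻¹) = kg²·m⁴·s⁻⁶·A⁻²·mol·cd.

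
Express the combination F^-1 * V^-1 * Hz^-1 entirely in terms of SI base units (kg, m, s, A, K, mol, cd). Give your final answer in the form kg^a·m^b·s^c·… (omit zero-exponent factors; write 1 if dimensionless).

F = C/V (capacitance = charge per voltage),
    = A·s/(kg·m²·s⁻³·A⁻¹) (substituting C and V),
    = kg⁻¹·m⁻²·s⁴·A².
So F⁻¹ = kg·m²·s⁻⁴·A⁻².
V = W/A (potential = power per current),
    = kg·m²·s⁻³·A⁻¹.
So V⁻¹ = kg⁻¹·m⁻²·s³·A.
Hz = 1/s = s⁻¹ (frequency is cycles per second).
So Hz⁻¹ = s.
Combining: F⁻¹·V⁻¹·Hz⁻¹ = (kg·m²·s⁻⁴·A⁻²) · (kg⁻¹·m⁻²·s³·A) · s = A⁻¹.

A⁻¹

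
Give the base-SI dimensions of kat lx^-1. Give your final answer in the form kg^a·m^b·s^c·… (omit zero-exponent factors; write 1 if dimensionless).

kat = mol/s = s⁻¹·mol (catalytic activity).
lx = lm/m² (illuminance = luminous flux per area),
    = m⁻²·cd.
So lx⁻¹ = m²·cd⁻¹.
Combining: kat·lx⁻¹ = (s⁻¹·mol) · (m²·cd⁻¹) = m²·s⁻¹·mol·cd⁻¹.

m²·s⁻¹·mol·cd⁻¹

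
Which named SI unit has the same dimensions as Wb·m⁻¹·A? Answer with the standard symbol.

Wb = kg·m²·s⁻²·A⁻¹.
Combining: Wb·m⁻¹·A = (kg·m²·s⁻²·A⁻¹) · m⁻¹ · A = kg·m·s⁻².
kg·m·s⁻² is the base-SI form of the newton.

N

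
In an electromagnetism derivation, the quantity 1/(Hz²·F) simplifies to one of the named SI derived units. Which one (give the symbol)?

H

Hz = 1/s = s⁻¹ (frequency is cycles per second).
So Hz⁻² = s².
F = C/V (capacitance = charge per voltage),
    = A·s/(kg·m²·s⁻³·A⁻¹) (substituting C and V),
    = kg⁻¹·m⁻²·s⁴·A².
So F⁻¹ = kg·m²·s⁻⁴·A⁻².
Combining: Hz⁻²·F⁻¹ = s² · (kg·m²·s⁻⁴·A⁻²) = kg·m²·s⁻²·A⁻².
kg·m²·s⁻²·A⁻² is the base-SI form of the henry.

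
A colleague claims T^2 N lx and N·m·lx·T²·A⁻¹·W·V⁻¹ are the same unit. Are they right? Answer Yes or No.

No

Left side:
  T = Wb/m² (flux density = flux per area),
      = kg·s⁻²·A⁻¹.
  So T² = kg²·s⁻⁴·A⁻².
  N = kg·m/s² = kg·m·s⁻² (force = mass × acceleration).
  lx = lm/m² (illuminance = luminous flux per area),
      = m⁻²·cd.
  Combining: T²·N·lx = (kg²·s⁻⁴·A⁻²) · (kg·m·s⁻²) · (m⁻²·cd) = kg³·m⁻¹·s⁻⁶·A⁻²·cd.
Right side:
  N = kg·m/s² = kg·m·s⁻² (force = mass × acceleration).
  lx = lm/m² (illuminance = luminous flux per area),
      = m⁻²·cd.
  T = Wb/m² (flux density = flux per area),
      = kg·s⁻²·A⁻¹.
  So T² = kg²·s⁻⁴·A⁻².
  W = J/s (power = energy per time),
      = kg·m²·s⁻³.
  V = W/A (potential = power per current),
      = kg·m²·s⁻³·A⁻¹.
  So V⁻¹ = kg⁻¹·m⁻²·s³·A.
  Combining: N·m·lx·T²·A⁻¹·W·V⁻¹ = (kg·m·s⁻²) · m · (m⁻²·cd) · (kg²·s⁻⁴·A⁻²) · A⁻¹ · (kg·m²·s⁻³) · (kg⁻¹·m⁻²·s³·A) = kg³·s⁻⁶·A⁻²·cd.
Left is kg³·m⁻¹·s⁻⁶·A⁻²·cd; right is kg³·s⁻⁶·A⁻²·cd — different.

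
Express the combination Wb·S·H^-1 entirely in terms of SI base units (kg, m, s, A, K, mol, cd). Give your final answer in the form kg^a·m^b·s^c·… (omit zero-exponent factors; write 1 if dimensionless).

kg⁻¹·m⁻²·s³·A³

Wb = kg·m²·s⁻²·A⁻¹.
S = kg⁻¹·m⁻²·s³·A².
H = kg·m²·s⁻²·A⁻².
So H⁻¹ = kg⁻¹·m⁻²·s²·A².
Combining: Wb·S·H⁻¹ = (kg·m²·s⁻²·A⁻¹) · (kg⁻¹·m⁻²·s³·A²) · (kg⁻¹·m⁻²·s²·A²) = kg⁻¹·m⁻²·s³·A³.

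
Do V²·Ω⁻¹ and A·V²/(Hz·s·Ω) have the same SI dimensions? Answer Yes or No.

Left side:
  V = kg·m²·s⁻³·A⁻¹.
  So V² = kg²·m⁴·s⁻⁶·A⁻².
  Ω = kg·m²·s⁻³·A⁻².
  So Ω⁻¹ = kg⁻¹·m⁻²·s³·A².
  Combining: V²·Ω⁻¹ = (kg²·m⁴·s⁻⁶·A⁻²) · (kg⁻¹·m⁻²·s³·A²) = kg·m²·s⁻³.
Right side:
  Hz = s⁻¹.
  So Hz⁻¹ = s.
  V = kg·m²·s⁻³·A⁻¹.
  So V² = kg²·m⁴·s⁻⁶·A⁻².
  Ω = kg·m²·s⁻³·A⁻².
  So Ω⁻¹ = kg⁻¹·m⁻²·s³·A².
  Combining: Hz⁻¹·A·s⁻¹·V²·Ω⁻¹ = s · A · s⁻¹ · (kg²·m⁴·s⁻⁶·A⁻²) · (kg⁻¹·m⁻²·s³·A²) = kg·m²·s⁻³·A.
Left is kg·m²·s⁻³; right is kg·m²·s⁻³·A — different.

No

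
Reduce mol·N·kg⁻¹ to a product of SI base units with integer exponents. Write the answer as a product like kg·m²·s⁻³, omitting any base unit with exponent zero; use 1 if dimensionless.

N = kg·m·s⁻².
Combining: mol·N·kg⁻¹ = mol · (kg·m·s⁻²) · kg⁻¹ = m·s⁻²·mol.

m·s⁻²·mol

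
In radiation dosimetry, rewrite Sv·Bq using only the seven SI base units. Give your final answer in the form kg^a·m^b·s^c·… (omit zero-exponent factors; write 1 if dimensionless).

Sv = J/kg (equivalent dose = energy per mass),
    = m²·s⁻².
Bq = 1/s = s⁻¹ (activity is decays per second).
Combining: Sv·Bq = (m²·s⁻²) · s⁻¹ = m²·s⁻³.

m²·s⁻³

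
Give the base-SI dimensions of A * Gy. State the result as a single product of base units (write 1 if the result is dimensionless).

m²·s⁻²·A

Gy = m²·s⁻².
Combining: A·Gy = A · (m²·s⁻²) = m²·s⁻²·A.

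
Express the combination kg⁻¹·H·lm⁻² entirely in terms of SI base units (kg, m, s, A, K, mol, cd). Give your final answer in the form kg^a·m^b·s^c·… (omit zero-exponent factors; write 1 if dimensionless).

H = kg·m²·s⁻²·A⁻².
lm = cd.
So lm⁻² = cd⁻².
Combining: kg⁻¹·H·lm⁻² = kg⁻¹ · (kg·m²·s⁻²·A⁻²) · cd⁻² = m²·s⁻²·A⁻²·cd⁻².

m²·s⁻²·A⁻²·cd⁻²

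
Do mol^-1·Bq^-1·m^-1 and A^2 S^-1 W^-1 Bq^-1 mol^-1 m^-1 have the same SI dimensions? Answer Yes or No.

Yes

Left side:
  Bq = s⁻¹.
  So Bq⁻¹ = s.
  Combining: mol⁻¹·Bq⁻¹·m⁻¹ = mol⁻¹ · s · m⁻¹ = m⁻¹·s·mol⁻¹.
Right side:
  S = kg⁻¹·m⁻²·s³·A².
  So S⁻¹ = kg·m²·s⁻³·A⁻².
  W = kg·m²·s⁻³.
  So W⁻¹ = kg⁻¹·m⁻²·s³.
  Bq = s⁻¹.
  So Bq⁻¹ = s.
  Combining: A²·S⁻¹·W⁻¹·Bq⁻¹·mol⁻¹·m⁻¹ = A² · (kg·m²·s⁻³·A⁻²) · (kg⁻¹·m⁻²·s³) · s · mol⁻¹ · m⁻¹ = m⁻¹·s·mol⁻¹.
Both reduce to m⁻¹·s·mol⁻¹.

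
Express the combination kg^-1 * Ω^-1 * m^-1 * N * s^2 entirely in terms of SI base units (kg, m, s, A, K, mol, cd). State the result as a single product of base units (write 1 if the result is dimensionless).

kg⁻¹·m⁻²·s³·A²

Ω = kg·m²·s⁻³·A⁻².
So Ω⁻¹ = kg⁻¹·m⁻²·s³·A².
N = kg·m·s⁻².
Combining: kg⁻¹·Ω⁻¹·m⁻¹·N·s² = kg⁻¹ · (kg⁻¹·m⁻²·s³·A²) · m⁻¹ · (kg·m·s⁻²) · s² = kg⁻¹·m⁻²·s³·A².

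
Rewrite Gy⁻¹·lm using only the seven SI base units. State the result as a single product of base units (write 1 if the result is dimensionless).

Gy = J/kg (absorbed dose = energy per mass),
    = m²·s⁻².
So Gy⁻¹ = m⁻²·s².
lm = cd·sr = cd (luminous flux; sr is dimensionless).
Combining: Gy⁻¹·lm = (m⁻²·s²) · cd = m⁻²·s²·cd.

m⁻²·s²·cd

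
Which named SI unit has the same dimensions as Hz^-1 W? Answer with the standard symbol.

J

Hz = s⁻¹.
So Hz⁻¹ = s.
W = kg·m²·s⁻³.
Combining: Hz⁻¹·W = s · (kg·m²·s⁻³) = kg·m²·s⁻².
kg·m²·s⁻² is the base-SI form of the joule.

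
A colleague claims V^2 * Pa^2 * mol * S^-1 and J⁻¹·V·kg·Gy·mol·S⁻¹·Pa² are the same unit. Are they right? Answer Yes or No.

Left side:
  V = kg·m²·s⁻³·A⁻¹.
  So V² = kg²·m⁴·s⁻⁶·A⁻².
  Pa = kg·m⁻¹·s⁻².
  So Pa² = kg²·m⁻²·s⁻⁴.
  S = kg⁻¹·m⁻²·s³·A².
  So S⁻¹ = kg·m²·s⁻³·A⁻².
  Combining: V²·Pa²·mol·S⁻¹ = (kg²·m⁴·s⁻⁶·A⁻²) · (kg²·m⁻²·s⁻⁴) · mol · (kg·m²·s⁻³·A⁻²) = kg⁵·m⁴·s⁻¹³·A⁻⁴·mol.
Right side:
  J = N·m (work = force × distance),
      = kg·m²·s⁻².
  So J⁻¹ = kg⁻¹·m⁻²·s².
  V = W/A (potential = power per current),
      = kg·m²·s⁻³·A⁻¹.
  Gy = J/kg (absorbed dose = energy per mass),
      = m²·s⁻².
  S = 1/Ω (conductance is reciprocal resistance),
      = kg⁻¹·m⁻²·s³·A².
  So S⁻¹ = kg·m²·s⁻³·A⁻².
  Pa = N/m² (pressure = force per area),
      = kg·m⁻¹·s⁻².
  So Pa² = kg²·m⁻²·s⁻⁴.
  Combining: J⁻¹·V·kg·Gy·mol·S⁻¹·Pa² = (kg⁻¹·m⁻²·s²) · (kg·m²·s⁻³·A⁻¹) · kg · (m²·s⁻²) · mol · (kg·m²·s⁻³·A⁻²) · (kg²·m⁻²·s⁻⁴) = kg⁴·m²·s⁻¹⁰·A⁻³·mol.
Left is kg⁵·m⁴·s⁻¹³·A⁻⁴·mol; right is kg⁴·m²·s⁻¹⁰·A⁻³·mol — different.

No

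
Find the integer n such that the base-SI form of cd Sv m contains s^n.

-2

Sv = J/kg (equivalent dose = energy per mass),
    = m²·s⁻².
Combining: cd·Sv·m = cd · (m²·s⁻²) · m = m³·s⁻²·cd.
The exponent of s is -2.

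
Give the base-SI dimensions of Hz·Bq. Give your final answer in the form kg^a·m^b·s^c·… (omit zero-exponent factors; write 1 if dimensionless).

Hz = 1/s = s⁻¹ (frequency is cycles per second).
Bq = 1/s = s⁻¹ (activity is decays per second).
Combining: Hz·Bq = s⁻¹ · s⁻¹ = s⁻².

s⁻²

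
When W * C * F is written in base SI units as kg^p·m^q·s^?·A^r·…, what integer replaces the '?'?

W = J/s (power = energy per time),
    = kg·m²·s⁻³.
C = A·s = s·A (charge = current × time).
F = C/V (capacitance = charge per voltage),
    = A·s/(kg·m²·s⁻³·A⁻¹) (substituting C and V),
    = kg⁻¹·m⁻²·s⁴·A².
Combining: W·C·F = (kg·m²·s⁻³) · (s·A) · (kg⁻¹·m⁻²·s⁴·A²) = s²·A³.
The exponent of s is 2.

2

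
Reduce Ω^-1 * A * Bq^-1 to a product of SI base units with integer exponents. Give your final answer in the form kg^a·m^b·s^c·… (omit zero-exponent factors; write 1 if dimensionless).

Ω = kg·m²·s⁻³·A⁻².
So Ω⁻¹ = kg⁻¹·m⁻²·s³·A².
Bq = s⁻¹.
So Bq⁻¹ = s.
Combining: Ω⁻¹·A·Bq⁻¹ = (kg⁻¹·m⁻²·s³·A²) · A · s = kg⁻¹·m⁻²·s⁴·A³.

kg⁻¹·m⁻²·s⁴·A³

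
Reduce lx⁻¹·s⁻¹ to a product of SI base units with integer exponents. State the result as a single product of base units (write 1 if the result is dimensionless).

m²·s⁻¹·cd⁻¹

lx = lm/m² (illuminance = luminous flux per area),
    = m⁻²·cd.
So lx⁻¹ = m²·cd⁻¹.
Combining: lx⁻¹·s⁻¹ = (m²·cd⁻¹) · s⁻¹ = m²·s⁻¹·cd⁻¹.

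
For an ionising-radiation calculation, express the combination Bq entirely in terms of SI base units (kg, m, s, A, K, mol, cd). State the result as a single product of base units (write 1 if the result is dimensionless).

s⁻¹

Bq = s⁻¹.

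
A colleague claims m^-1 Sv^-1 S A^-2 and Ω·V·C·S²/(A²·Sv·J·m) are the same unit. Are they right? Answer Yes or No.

Yes

Left side:
  Sv = J/kg (equivalent dose = energy per mass),
      = m²·s⁻².
  So Sv⁻¹ = m⁻²·s².
  S = 1/Ω (conductance is reciprocal resistance),
      = kg⁻¹·m⁻²·s³·A².
  Combining: m⁻¹·Sv⁻¹·S·A⁻² = m⁻¹ · (m⁻²·s²) · (kg⁻¹·m⁻²·s³·A²) · A⁻² = kg⁻¹·m⁻⁵·s⁵.
Right side:
  Ω = V/A (resistance = voltage per current),
      = kg·m²·s⁻³·A⁻².
  V = W/A (potential = power per current),
      = kg·m²·s⁻³·A⁻¹.
  Sv = J/kg (equivalent dose = energy per mass),
      = m²·s⁻².
  So Sv⁻¹ = m⁻²·s².
  C = A·s = s·A (charge = current × time).
  J = N·m (work = force × distance),
      = kg·m²·s⁻².
  So J⁻¹ = kg⁻¹·m⁻²·s².
  S = 1/Ω (conductance is reciprocal resistance),
      = kg⁻¹·m⁻²·s³·A².
  So S² = kg⁻²·m⁻⁴·s⁶·A⁴.
  Combining: A⁻²·Ω·V·Sv⁻¹·C·J⁻¹·m⁻¹·S² = A⁻² · (kg·m²·s⁻³·A⁻²) · (kg·m²·s⁻³·A⁻¹) · (m⁻²·s²) · (s·A) · (kg⁻¹·m⁻²·s²) · m⁻¹ · (kg⁻²·m⁻⁴·s⁶·A⁴) = kg⁻¹·m⁻⁵·s⁵.
Both reduce to kg⁻¹·m⁻⁵·s⁵.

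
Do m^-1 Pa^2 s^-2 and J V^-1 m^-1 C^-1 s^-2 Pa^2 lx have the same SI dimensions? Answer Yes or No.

No

Left side:
  Pa = N/m² (pressure = force per area),
      = kg·m⁻¹·s⁻².
  So Pa² = kg²·m⁻²·s⁻⁴.
  Combining: m⁻¹·Pa²·s⁻² = m⁻¹ · (kg²·m⁻²·s⁻⁴) · s⁻² = kg²·m⁻³·s⁻⁶.
Right side:
  J = N·m (work = force × distance),
      = kg·m²·s⁻².
  V = W/A (potential = power per current),
      = kg·m²·s⁻³·A⁻¹.
  So V⁻¹ = kg⁻¹·m⁻²·s³·A.
  C = A·s = s·A (charge = current × time).
  So C⁻¹ = s⁻¹·A⁻¹.
  Pa = N/m² (pressure = force per area),
      = kg·m⁻¹·s⁻².
  So Pa² = kg²·m⁻²·s⁻⁴.
  lx = lm/m² (illuminance = luminous flux per area),
      = m⁻²·cd.
  Combining: J·V⁻¹·m⁻¹·C⁻¹·s⁻²·Pa²·lx = (kg·m²·s⁻²) · (kg⁻¹·m⁻²·s³·A) · m⁻¹ · (s⁻¹·A⁻¹) · s⁻² · (kg²·m⁻²·s⁻⁴) · (m⁻²·cd) = kg²·m⁻⁵·s⁻⁶·cd.
Left is kg²·m⁻³·s⁻⁶; right is kg²·m⁻⁵·s⁻⁶·cd — different.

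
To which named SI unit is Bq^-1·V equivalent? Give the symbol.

Wb

Bq = s⁻¹.
So Bq⁻¹ = s.
V = kg·m²·s⁻³·A⁻¹.
Combining: Bq⁻¹·V = s · (kg·m²·s⁻³·A⁻¹) = kg·m²·s⁻²·A⁻¹.
kg·m²·s⁻²·A⁻¹ is the base-SI form of the weber.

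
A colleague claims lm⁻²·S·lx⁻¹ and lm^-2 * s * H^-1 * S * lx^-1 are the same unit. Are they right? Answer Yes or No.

Left side:
  lm = cd.
  So lm⁻² = cd⁻².
  S = kg⁻¹·m⁻²·s³·A².
  lx = m⁻²·cd.
  So lx⁻¹ = m²·cd⁻¹.
  Combining: lm⁻²·S·lx⁻¹ = cd⁻² · (kg⁻¹·m⁻²·s³·A²) · (m²·cd⁻¹) = kg⁻¹·s³·A²·cd⁻³.
Right side:
  lm = cd·sr = cd (luminous flux; sr is dimensionless).
  So lm⁻² = cd⁻².
  H = Wb/A (inductance = flux per current),
      = kg·m²·s⁻²·A⁻².
  So H⁻¹ = kg⁻¹·m⁻²·s²·A².
  S = 1/Ω (conductance is reciprocal resistance),
      = kg⁻¹·m⁻²·s³·A².
  lx = lm/m² (illuminance = luminous flux per area),
      = m⁻²·cd.
  So lx⁻¹ = m²·cd⁻¹.
  Combining: lm⁻²·s·H⁻¹·S·lx⁻¹ = cd⁻² · s · (kg⁻¹·m⁻²·s²·A²) · (kg⁻¹·m⁻²·s³·A²) · (m²·cd⁻¹) = kg⁻²·m⁻²·s⁶·A⁴·cd⁻³.
Left is kg⁻¹·s³·A²·cd⁻³; right is kg⁻²·m⁻²·s⁶·A⁴·cd⁻³ — different.

No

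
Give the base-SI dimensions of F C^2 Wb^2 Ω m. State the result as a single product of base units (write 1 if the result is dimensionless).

F = kg⁻¹·m⁻²·s⁴·A².
C = s·A.
So C² = s²·A².
Wb = kg·m²·s⁻²·A⁻¹.
So Wb² = kg²·m⁴·s⁻⁴·A⁻².
Ω = kg·m²·s⁻³·A⁻².
Combining: F·C²·Wb²·Ω·m = (kg⁻¹·m⁻²·s⁴·A²) · (s²·A²) · (kg²·m⁴·s⁻⁴·A⁻²) · (kg·m²·s⁻³·A⁻²) · m = kg²·m⁵·s⁻¹.

kg²·m⁵·s⁻¹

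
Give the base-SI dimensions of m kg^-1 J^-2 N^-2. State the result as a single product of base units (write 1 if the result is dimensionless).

kg⁻⁵·m⁻⁵·s⁸

J = N·m (work = force × distance),
    = kg·m²·s⁻².
So J⁻² = kg⁻²·m⁻⁴·s⁴.
N = kg·m/s² = kg·m·s⁻² (force = mass × acceleration).
So N⁻² = kg⁻²·m⁻²·s⁴.
Combining: m·kg⁻¹·J⁻²·N⁻² = m · kg⁻¹ · (kg⁻²·m⁻⁴·s⁴) · (kg⁻²·m⁻²·s⁴) = kg⁻⁵·m⁻⁵·s⁸.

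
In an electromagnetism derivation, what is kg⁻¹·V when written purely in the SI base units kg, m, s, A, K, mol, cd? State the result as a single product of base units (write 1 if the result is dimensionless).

m²·s⁻³·A⁻¹

V = kg·m²·s⁻³·A⁻¹.
Combining: kg⁻¹·V = kg⁻¹ · (kg·m²·s⁻³·A⁻¹) = m²·s⁻³·A⁻¹.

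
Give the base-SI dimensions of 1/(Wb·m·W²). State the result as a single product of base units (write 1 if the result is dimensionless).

kg⁻³·m⁻⁷·s⁸·A

Wb = V·s (flux: a volt is a weber per second),
    = kg·m²·s⁻²·A⁻¹.
So Wb⁻¹ = kg⁻¹·m⁻²·s²·A.
W = J/s (power = energy per time),
    = kg·m²·s⁻³.
So W⁻² = kg⁻²·m⁻⁴·s⁶.
Combining: Wb⁻¹·m⁻¹·W⁻² = (kg⁻¹·m⁻²·s²·A) · m⁻¹ · (kg⁻²·m⁻⁴·s⁶) = kg⁻³·m⁻⁷·s⁸·A.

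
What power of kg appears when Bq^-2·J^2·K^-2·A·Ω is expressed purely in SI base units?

Bq = 1/s = s⁻¹ (activity is decays per second).
So Bq⁻² = s².
J = N·m (work = force × distance),
    = kg·m²·s⁻².
So J² = kg²·m⁴·s⁻⁴.
Ω = V/A (resistance = voltage per current),
    = kg·m²·s⁻³·A⁻².
Combining: Bq⁻²·J²·K⁻²·A·Ω = s² · (kg²·m⁴·s⁻⁴) · K⁻² · A · (kg·m²·s⁻³·A⁻²) = kg³·m⁶·s⁻⁵·A⁻¹·K⁻².
The exponent of kg is 3.

3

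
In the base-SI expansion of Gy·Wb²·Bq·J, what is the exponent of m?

Gy = m²·s⁻².
Wb = kg·m²·s⁻²·A⁻¹.
So Wb² = kg²·m⁴·s⁻⁴·A⁻².
Bq = s⁻¹.
J = kg·m²·s⁻².
Combining: Gy·Wb²·Bq·J = (m²·s⁻²) · (kg²·m⁴·s⁻⁴·A⁻²) · s⁻¹ · (kg·m²·s⁻²) = kg³·m⁸·s⁻⁹·A⁻².
The exponent of m is 8.

8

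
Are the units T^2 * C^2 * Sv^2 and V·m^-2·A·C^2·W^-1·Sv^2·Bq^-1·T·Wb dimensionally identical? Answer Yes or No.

Left side:
  T = kg·s⁻²·A⁻¹.
  So T² = kg²·s⁻⁴·A⁻².
  C = s·A.
  So C² = s²·A².
  Sv = m²·s⁻².
  So Sv² = m⁴·s⁻⁴.
  Combining: T²·C²·Sv² = (kg²·s⁻⁴·A⁻²) · (s²·A²) · (m⁴·s⁻⁴) = kg²·m⁴·s⁻⁶.
Right side:
  V = kg·m²·s⁻³·A⁻¹.
  C = s·A.
  So C² = s²·A².
  W = kg·m²·s⁻³.
  So W⁻¹ = kg⁻¹·m⁻²·s³.
  Sv = m²·s⁻².
  So Sv² = m⁴·s⁻⁴.
  Bq = s⁻¹.
  So Bq⁻¹ = s.
  T = kg·s⁻²·A⁻¹.
  Wb = kg·m²·s⁻²·A⁻¹.
  Combining: V·m⁻²·A·C²·W⁻¹·Sv²·Bq⁻¹·T·Wb = (kg·m²·s⁻³·A⁻¹) · m⁻² · A · (s²·A²) · (kg⁻¹·m⁻²·s³) · (m⁴·s⁻⁴) · s · (kg·s⁻²·A⁻¹) · (kg·m²·s⁻²·A⁻¹) = kg²·m⁴·s⁻⁵.
Left is kg²·m⁴·s⁻⁶; right is kg²·m⁴·s⁻⁵ — different.

No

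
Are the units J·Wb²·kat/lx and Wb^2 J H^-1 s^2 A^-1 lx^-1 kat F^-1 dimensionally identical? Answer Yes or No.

No

Left side:
  J = N·m (work = force × distance),
      = kg·m²·s⁻².
  Wb = V·s (flux: a volt is a weber per second),
      = kg·m²·s⁻²·A⁻¹.
  So Wb² = kg²·m⁴·s⁻⁴·A⁻².
  lx = lm/m² (illuminance = luminous flux per area),
      = m⁻²·cd.
  So lx⁻¹ = m²·cd⁻¹.
  kat = mol/s = s⁻¹·mol (catalytic activity).
  Combining: J·Wb²·lx⁻¹·kat = (kg·m²·s⁻²) · (kg²·m⁴·s⁻⁴·A⁻²) · (m²·cd⁻¹) · (s⁻¹·mol) = kg³·m⁸·s⁻⁷·A⁻²·mol·cd⁻¹.
Right side:
  Wb = kg·m²·s⁻²·A⁻¹.
  So Wb² = kg²·m⁴·s⁻⁴·A⁻².
  J = kg·m²·s⁻².
  H = kg·m²·s⁻²·A⁻².
  So H⁻¹ = kg⁻¹·m⁻²·s²·A².
  lx = m⁻²·cd.
  So lx⁻¹ = m²·cd⁻¹.
  kat = s⁻¹·mol.
  F = kg⁻¹·m⁻²·s⁴·A².
  So F⁻¹ = kg·m²·s⁻⁴·A⁻².
  Combining: Wb²·J·H⁻¹·s²·A⁻¹·lx⁻¹·kat·F⁻¹ = (kg²·m⁴·s⁻⁴·A⁻²) · (kg·m²·s⁻²) · (kg⁻¹·m⁻²·s²·A²) · s² · A⁻¹ · (m²·cd⁻¹) · (s⁻¹·mol) · (kg·m²·s⁻⁴·A⁻²) = kg³·m⁸·s⁻⁷·A⁻³·mol·cd⁻¹.
Left is kg³·m⁸·s⁻⁷·A⁻²·mol·cd⁻¹; right is kg³·m⁸·s⁻⁷·A⁻³·mol·cd⁻¹ — different.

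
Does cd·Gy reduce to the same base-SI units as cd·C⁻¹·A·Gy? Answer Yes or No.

Left side:
  Gy = m²·s⁻².
  Combining: cd·Gy = cd · (m²·s⁻²) = m²·s⁻²·cd.
Right side:
  C = A·s = s·A (charge = current × time).
  So C⁻¹ = s⁻¹·A⁻¹.
  Gy = J/kg (absorbed dose = energy per mass),
      = m²·s⁻².
  Combining: cd·C⁻¹·A·Gy = cd · (s⁻¹·A⁻¹) · A · (m²·s⁻²) = m²·s⁻³·cd.
Left is m²·s⁻²·cd; right is m²·s⁻³·cd — different.

No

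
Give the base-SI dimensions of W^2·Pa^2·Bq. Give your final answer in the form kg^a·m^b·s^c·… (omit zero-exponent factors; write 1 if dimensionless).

kg⁴·m²·s⁻¹¹

W = kg·m²·s⁻³.
So W² = kg²·m⁴·s⁻⁶.
Pa = kg·m⁻¹·s⁻².
So Pa² = kg²·m⁻²·s⁻⁴.
Bq = s⁻¹.
Combining: W²·Pa²·Bq = (kg²·m⁴·s⁻⁶) · (kg²·m⁻²·s⁻⁴) · s⁻¹ = kg⁴·m²·s⁻¹¹.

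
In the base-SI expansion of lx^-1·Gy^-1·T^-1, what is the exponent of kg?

lx = lm/m² (illuminance = luminous flux per area),
    = m⁻²·cd.
So lx⁻¹ = m²·cd⁻¹.
Gy = J/kg (absorbed dose = energy per mass),
    = m²·s⁻².
So Gy⁻¹ = m⁻²·s².
T = Wb/m² (flux density = flux per area),
    = kg·s⁻²·A⁻¹.
So T⁻¹ = kg⁻¹·s²·A.
Combining: lx⁻¹·Gy⁻¹·T⁻¹ = (m²·cd⁻¹) · (m⁻²·s²) · (kg⁻¹·s²·A) = kg⁻¹·s⁴·A·cd⁻¹.
The exponent of kg is -1.

-1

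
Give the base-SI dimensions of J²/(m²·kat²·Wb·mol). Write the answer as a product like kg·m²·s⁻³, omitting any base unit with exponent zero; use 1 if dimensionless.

kg·A·mol⁻³

kat = mol/s = s⁻¹·mol (catalytic activity).
So kat⁻² = s²·mol⁻².
Wb = V·s (flux: a volt is a weber per second),
    = kg·m²·s⁻²·A⁻¹.
So Wb⁻¹ = kg⁻¹·m⁻²·s²·A.
J = N·m (work = force × distance),
    = kg·m²·s⁻².
So J² = kg²·m⁴·s⁻⁴.
Combining: m⁻²·kat⁻²·Wb⁻¹·J²·mol⁻¹ = m⁻² · (s²·mol⁻²) · (kg⁻¹·m⁻²·s²·A) · (kg²·m⁴·s⁻⁴) · mol⁻¹ = kg·A·mol⁻³.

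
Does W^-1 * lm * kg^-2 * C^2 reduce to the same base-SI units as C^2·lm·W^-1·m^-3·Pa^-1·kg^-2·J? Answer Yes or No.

Yes

Left side:
  W = J/s (power = energy per time),
      = kg·m²·s⁻³.
  So W⁻¹ = kg⁻¹·m⁻²·s³.
  lm = cd·sr = cd (luminous flux; sr is dimensionless).
  C = A·s = s·A (charge = current × time).
  So C² = s²·A².
  Combining: W⁻¹·lm·kg⁻²·C² = (kg⁻¹·m⁻²·s³) · cd · kg⁻² · (s²·A²) = kg⁻³·m⁻²·s⁵·A²·cd.
Right side:
  C = s·A.
  So C² = s²·A².
  lm = cd.
  W = kg·m²·s⁻³.
  So W⁻¹ = kg⁻¹·m⁻²·s³.
  Pa = kg·m⁻¹·s⁻².
  So Pa⁻¹ = kg⁻¹·m·s².
  J = kg·m²·s⁻².
  Combining: C²·lm·W⁻¹·m⁻³·Pa⁻¹·kg⁻²·J = (s²·A²) · cd · (kg⁻¹·m⁻²·s³) · m⁻³ · (kg⁻¹·m·s²) · kg⁻² · (kg·m²·s⁻²) = kg⁻³·m⁻²·s⁵·A²·cd.
Both reduce to kg⁻³·m⁻²·s⁵·A²·cd.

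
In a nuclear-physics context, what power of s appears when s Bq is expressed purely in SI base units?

Bq = s⁻¹.
Combining: s·Bq = s · s⁻¹ = 1.
The exponent of s is 0.

0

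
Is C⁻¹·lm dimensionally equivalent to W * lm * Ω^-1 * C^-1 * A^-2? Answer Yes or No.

Yes

Left side:
  C = A·s = s·A (charge = current × time).
  So C⁻¹ = s⁻¹·A⁻¹.
  lm = cd·sr = cd (luminous flux; sr is dimensionless).
  Combining: C⁻¹·lm = (s⁻¹·A⁻¹) · cd = s⁻¹·A⁻¹·cd.
Right side:
  W = J/s (power = energy per time),
      = kg·m²·s⁻³.
  lm = cd·sr = cd (luminous flux; sr is dimensionless).
  Ω = V/A (resistance = voltage per current),
      = kg·m²·s⁻³·A⁻².
  So Ω⁻¹ = kg⁻¹·m⁻²·s³·A².
  C = A·s = s·A (charge = current × time).
  So C⁻¹ = s⁻¹·A⁻¹.
  Combining: W·lm·Ω⁻¹·C⁻¹·A⁻² = (kg·m²·s⁻³) · cd · (kg⁻¹·m⁻²·s³·A²) · (s⁻¹·A⁻¹) · A⁻² = s⁻¹·A⁻¹·cd.
Both reduce to s⁻¹·A⁻¹·cd.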